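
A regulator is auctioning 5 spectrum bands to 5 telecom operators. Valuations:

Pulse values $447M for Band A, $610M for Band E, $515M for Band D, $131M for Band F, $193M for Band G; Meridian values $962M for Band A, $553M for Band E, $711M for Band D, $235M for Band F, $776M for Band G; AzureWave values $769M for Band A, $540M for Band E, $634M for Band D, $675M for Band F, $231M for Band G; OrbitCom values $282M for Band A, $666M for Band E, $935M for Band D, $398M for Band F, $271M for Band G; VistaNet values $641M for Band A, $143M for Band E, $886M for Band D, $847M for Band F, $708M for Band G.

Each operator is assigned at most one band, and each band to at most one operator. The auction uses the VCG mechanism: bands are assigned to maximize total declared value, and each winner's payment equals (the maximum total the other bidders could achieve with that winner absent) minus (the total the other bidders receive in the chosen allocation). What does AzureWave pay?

AzureWave pays $186M.

Efficient allocation: Pulse→Band E ($610M), Meridian→Band G ($776M), AzureWave→Band A ($769M), OrbitCom→Band D ($935M), VistaNet→Band F ($847M); total welfare W = $3937M.
AzureWave receives Band A at value $769M, so the others get W − 769 = $3168M.
Without AzureWave: best allocation of the remaining 4 bidders over all 5 bands is Pulse→Band E ($610M), Meridian→Band A ($962M), OrbitCom→Band D ($935M), VistaNet→Band F ($847M), total $3354M.
VCG payment = (others' best without AzureWave) − (others' welfare with AzureWave) = 3354 − 3168 = $186M.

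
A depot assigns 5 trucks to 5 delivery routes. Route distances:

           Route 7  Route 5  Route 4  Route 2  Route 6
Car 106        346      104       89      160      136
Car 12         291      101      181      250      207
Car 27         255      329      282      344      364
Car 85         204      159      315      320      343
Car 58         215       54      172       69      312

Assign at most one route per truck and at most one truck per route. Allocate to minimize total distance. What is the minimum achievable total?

Min total: 779 km

Optimal: Car 106→Route 4 (89 km), Car 12→Route 6 (207 km), Car 27→Route 7 (255 km), Car 85→Route 5 (159 km), Car 58→Route 2 (69 km) — total 89+207+255+159+69 = 779 km.
Row-greedy (each truck in turn takes its cheapest remaining route) gives 1077 km, worse by 298.
Every other assignment is strictly worse.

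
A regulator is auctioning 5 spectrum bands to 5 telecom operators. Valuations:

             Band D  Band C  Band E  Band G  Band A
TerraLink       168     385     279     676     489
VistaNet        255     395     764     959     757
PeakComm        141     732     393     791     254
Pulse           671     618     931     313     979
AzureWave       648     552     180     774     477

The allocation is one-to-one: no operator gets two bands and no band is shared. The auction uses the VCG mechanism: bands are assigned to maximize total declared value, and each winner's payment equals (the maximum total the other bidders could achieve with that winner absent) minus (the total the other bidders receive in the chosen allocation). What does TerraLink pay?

TerraLink pays $195M.

Efficient allocation: TerraLink→Band G ($676M), VistaNet→Band E ($764M), PeakComm→Band C ($732M), Pulse→Band A ($979M), AzureWave→Band D ($648M); total welfare W = $3799M.
TerraLink receives Band G at value $676M, so the others get W − 676 = $3123M.
Without TerraLink: best allocation of the remaining 4 bidders over all 5 bands is VistaNet→Band G ($959M), PeakComm→Band C ($732M), Pulse→Band A ($979M), AzureWave→Band D ($648M), total $3318M.
VCG payment = (others' best without TerraLink) − (others' welfare with TerraLink) = 3318 − 3123 = $195M.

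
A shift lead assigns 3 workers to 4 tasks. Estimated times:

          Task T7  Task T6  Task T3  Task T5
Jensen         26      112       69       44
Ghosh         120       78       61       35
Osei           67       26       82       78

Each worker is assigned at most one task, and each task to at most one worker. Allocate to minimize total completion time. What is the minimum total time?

Optimal: Jensen→Task T7 (26 min), Ghosh→Task T5 (35 min), Osei→Task T6 (26 min) — total 26+35+26 = 87 min.
Column-greedy (each task in turn goes to its cheapest remaining worker) gives 113 min, worse by 26.
No other one-to-one assignment undercuts 87 min.

Minimum total: 87 min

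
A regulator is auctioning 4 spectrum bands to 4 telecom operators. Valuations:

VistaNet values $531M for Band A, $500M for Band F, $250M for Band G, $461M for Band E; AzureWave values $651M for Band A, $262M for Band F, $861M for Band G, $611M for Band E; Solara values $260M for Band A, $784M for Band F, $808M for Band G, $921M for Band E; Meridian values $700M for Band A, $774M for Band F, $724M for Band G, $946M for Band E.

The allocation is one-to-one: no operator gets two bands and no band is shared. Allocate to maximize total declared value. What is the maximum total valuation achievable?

Max total: $3122M

This is the linear assignment problem.
Optimal: VistaNet→Band A ($531M), AzureWave→Band G ($861M), Solara→Band F ($784M), Meridian→Band E ($946M) — total 531+861+784+946 = $3122M.
Column-greedy (each band in turn goes to its best remaining operator) gives $2806M, worse by 316.
Swapping Meridian↔VistaNet (Meridian→Band A $700M, VistaNet→Band E $461M) loses 316.
Checked against all permutations: $3122M is optimal.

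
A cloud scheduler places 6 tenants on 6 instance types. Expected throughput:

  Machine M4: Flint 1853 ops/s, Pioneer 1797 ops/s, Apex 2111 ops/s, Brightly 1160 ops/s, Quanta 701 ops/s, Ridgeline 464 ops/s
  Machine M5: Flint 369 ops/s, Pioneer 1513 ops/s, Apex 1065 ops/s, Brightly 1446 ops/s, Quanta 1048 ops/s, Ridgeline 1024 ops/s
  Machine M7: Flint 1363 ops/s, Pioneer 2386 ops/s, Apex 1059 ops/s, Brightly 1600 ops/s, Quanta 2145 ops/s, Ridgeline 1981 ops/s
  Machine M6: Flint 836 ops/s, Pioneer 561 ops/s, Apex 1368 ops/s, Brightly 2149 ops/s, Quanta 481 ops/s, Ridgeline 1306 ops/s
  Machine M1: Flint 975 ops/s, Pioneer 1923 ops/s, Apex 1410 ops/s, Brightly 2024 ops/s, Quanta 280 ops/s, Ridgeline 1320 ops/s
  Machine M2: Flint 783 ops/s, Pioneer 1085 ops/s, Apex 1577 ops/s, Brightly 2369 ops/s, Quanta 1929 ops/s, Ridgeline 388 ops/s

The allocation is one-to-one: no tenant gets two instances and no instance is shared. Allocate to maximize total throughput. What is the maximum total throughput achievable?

Optimal: Flint→Machine M4 (1853 ops/s), Pioneer→Machine M1 (1923 ops/s), Apex→Machine M5 (1065 ops/s), Brightly→Machine M6 (2149 ops/s), Quanta→Machine M2 (1929 ops/s), Ridgeline→Machine M7 (1981 ops/s) — total 1853+1923+1065+2149+1929+1981 = 10900 ops/s.
Row-greedy (each tenant in turn takes its best remaining instance) gives 10333 ops/s, worse by 567.
Next-best assignment: Flint→Machine M4, Pioneer→Machine M5, Apex→Machine M1, Brightly→Machine M6, Quanta→Machine M2, Ridgeline→Machine M7 = 10835 ops/s.

Maximum total: 10900 ops/s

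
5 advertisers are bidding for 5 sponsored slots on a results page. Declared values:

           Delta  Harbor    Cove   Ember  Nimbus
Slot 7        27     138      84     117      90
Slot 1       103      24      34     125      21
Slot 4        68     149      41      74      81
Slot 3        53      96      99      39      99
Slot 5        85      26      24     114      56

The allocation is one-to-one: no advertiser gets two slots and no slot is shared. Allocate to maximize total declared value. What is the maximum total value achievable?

Maximum total: $555

Optimal: Delta→Slot 1 ($103), Harbor→Slot 4 ($149), Cove→Slot 3 ($99), Ember→Slot 5 ($114), Nimbus→Slot 7 ($90) — total 103+149+99+114+90 = $555.
Row-greedy (each advertiser in turn takes its best remaining slot) gives $524, worse by 31.
Swapping Delta↔Cove (Delta→Slot 3 $53, Cove→Slot 1 $34) loses 115.
Checked against all permutations: $555 is optimal.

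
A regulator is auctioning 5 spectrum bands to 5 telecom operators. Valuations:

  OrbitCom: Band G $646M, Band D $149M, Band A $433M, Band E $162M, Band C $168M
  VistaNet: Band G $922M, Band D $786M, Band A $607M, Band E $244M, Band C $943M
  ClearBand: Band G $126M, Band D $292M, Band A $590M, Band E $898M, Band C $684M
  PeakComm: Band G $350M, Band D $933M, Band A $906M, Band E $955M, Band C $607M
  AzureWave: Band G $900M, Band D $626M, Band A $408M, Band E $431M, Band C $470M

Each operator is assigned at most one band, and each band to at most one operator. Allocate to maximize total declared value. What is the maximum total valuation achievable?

Optimal: OrbitCom→Band A ($433M), VistaNet→Band C ($943M), ClearBand→Band E ($898M), PeakComm→Band D ($933M), AzureWave→Band G ($900M) — total 433+943+898+933+900 = $4107M.

Maximum total: $4107M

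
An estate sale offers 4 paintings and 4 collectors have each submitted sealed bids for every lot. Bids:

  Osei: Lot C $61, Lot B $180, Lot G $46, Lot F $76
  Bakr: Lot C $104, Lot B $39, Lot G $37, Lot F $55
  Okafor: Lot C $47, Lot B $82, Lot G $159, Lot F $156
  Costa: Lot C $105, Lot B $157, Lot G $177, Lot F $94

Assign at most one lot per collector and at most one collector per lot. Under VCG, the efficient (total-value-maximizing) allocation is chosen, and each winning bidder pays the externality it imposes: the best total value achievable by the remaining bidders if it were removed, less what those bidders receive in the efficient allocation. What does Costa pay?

Costa pays $3.

Efficient allocation: Osei→Lot B ($180), Bakr→Lot C ($104), Okafor→Lot F ($156), Costa→Lot G ($177); total welfare W = $617.
Costa receives Lot G at value $177, so the others get W − 177 = $440.
Without Costa: best allocation of the remaining 3 bidders over all 4 lots is Osei→Lot B ($180), Bakr→Lot C ($104), Okafor→Lot G ($159), total $443.
VCG payment = (others' best without Costa) − (others' welfare with Costa) = 443 − 440 = $3.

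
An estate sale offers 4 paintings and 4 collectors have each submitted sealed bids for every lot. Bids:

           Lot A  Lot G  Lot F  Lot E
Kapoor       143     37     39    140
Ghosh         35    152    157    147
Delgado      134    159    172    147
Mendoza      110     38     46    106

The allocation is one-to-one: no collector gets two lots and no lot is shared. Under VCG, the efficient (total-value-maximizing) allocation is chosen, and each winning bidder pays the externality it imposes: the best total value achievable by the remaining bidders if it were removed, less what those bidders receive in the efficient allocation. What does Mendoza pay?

Mendoza pays $3.

Efficient allocation: Kapoor→Lot E ($140), Ghosh→Lot G ($152), Delgado→Lot F ($172), Mendoza→Lot A ($110); total welfare W = $574.
Mendoza receives Lot A at value $110, so the others get W − 110 = $464.
Without Mendoza: best allocation of the remaining 3 bidders over all 4 lots is Kapoor→Lot A ($143), Ghosh→Lot G ($152), Delgado→Lot F ($172), total $467.
VCG payment = (others' best without Mendoza) − (others' welfare with Mendoza) = 467 − 464 = $3.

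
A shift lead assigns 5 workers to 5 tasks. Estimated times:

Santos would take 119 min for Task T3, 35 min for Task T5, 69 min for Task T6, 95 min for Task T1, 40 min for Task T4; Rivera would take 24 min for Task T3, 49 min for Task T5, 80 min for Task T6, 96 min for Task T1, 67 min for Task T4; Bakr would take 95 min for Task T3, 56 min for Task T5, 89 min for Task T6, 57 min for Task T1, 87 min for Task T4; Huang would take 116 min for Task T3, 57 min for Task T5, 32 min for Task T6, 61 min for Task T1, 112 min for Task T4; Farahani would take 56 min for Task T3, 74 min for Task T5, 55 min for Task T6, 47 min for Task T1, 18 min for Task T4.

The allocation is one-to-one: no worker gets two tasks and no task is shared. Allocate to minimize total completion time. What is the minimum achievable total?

Optimal: Santos→Task T5 (35 min), Rivera→Task T3 (24 min), Bakr→Task T1 (57 min), Huang→Task T6 (32 min), Farahani→Task T4 (18 min) — total 35+24+57+32+18 = 166 min.
Column-greedy (each task in turn goes to its cheapest remaining worker) gives 225 min, worse by 59.
Next-best assignment: Santos→Task T4, Rivera→Task T3, Bakr→Task T5, Huang→Task T6, Farahani→Task T1 = 199 min.

Minimum total: 166 min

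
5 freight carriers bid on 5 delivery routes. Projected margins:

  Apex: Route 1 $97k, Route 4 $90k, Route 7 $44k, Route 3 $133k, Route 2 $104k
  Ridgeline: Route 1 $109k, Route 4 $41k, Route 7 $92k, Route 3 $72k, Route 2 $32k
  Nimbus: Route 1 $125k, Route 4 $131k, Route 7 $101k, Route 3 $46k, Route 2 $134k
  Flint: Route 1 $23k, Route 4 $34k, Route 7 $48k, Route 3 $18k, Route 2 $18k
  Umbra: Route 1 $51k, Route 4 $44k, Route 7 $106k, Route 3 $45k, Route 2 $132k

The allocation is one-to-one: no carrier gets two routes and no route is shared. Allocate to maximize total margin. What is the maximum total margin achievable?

Optimal: Apex→Route 3 ($133k), Ridgeline→Route 1 ($109k), Nimbus→Route 4 ($131k), Flint→Route 7 ($48k), Umbra→Route 2 ($132k) — total 133+109+131+48+132 = $553k.
Column-greedy (each route in turn goes to its best remaining carrier) gives $411k, worse by 142.
Next-best assignment: Apex→Route 3, Ridgeline→Route 1, Nimbus→Route 2, Flint→Route 4, Umbra→Route 7 = $516k.

Max total: $553k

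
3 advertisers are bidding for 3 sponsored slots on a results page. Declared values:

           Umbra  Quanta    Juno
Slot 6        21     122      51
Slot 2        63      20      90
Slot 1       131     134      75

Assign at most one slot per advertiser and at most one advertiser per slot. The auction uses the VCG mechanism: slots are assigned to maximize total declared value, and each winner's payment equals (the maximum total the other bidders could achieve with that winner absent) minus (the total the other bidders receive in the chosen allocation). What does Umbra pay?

Efficient allocation: Umbra→Slot 1 ($131), Quanta→Slot 6 ($122), Juno→Slot 2 ($90); total welfare W = $343.
Umbra receives Slot 1 at value $131, so the others get W − 131 = $212.
Without Umbra: best allocation of the remaining 2 bidders over all 3 slots is Quanta→Slot 1 ($134), Juno→Slot 2 ($90), total $224.
VCG payment = (others' best without Umbra) − (others' welfare with Umbra) = 224 − 212 = $12.

Umbra pays $12.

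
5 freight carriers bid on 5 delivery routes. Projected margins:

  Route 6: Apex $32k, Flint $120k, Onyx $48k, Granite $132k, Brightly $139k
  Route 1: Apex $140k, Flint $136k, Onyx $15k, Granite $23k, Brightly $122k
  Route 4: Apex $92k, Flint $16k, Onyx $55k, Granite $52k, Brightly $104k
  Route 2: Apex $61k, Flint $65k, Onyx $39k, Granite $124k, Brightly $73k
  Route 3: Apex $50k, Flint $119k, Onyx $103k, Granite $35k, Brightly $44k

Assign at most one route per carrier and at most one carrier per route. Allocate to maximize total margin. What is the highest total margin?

Max total: $594k

Optimal: Apex→Route 4 ($92k), Flint→Route 1 ($136k), Onyx→Route 3 ($103k), Granite→Route 2 ($124k), Brightly→Route 6 ($139k) — total 92+136+103+124+139 = $594k.
Row-greedy (each carrier in turn takes its best remaining route) gives $591k, worse by 3.
Next-best assignment: Apex→Route 1, Flint→Route 6, Onyx→Route 3, Granite→Route 2, Brightly→Route 4 = $591k.
Checked against all permutations: $594k is optimal.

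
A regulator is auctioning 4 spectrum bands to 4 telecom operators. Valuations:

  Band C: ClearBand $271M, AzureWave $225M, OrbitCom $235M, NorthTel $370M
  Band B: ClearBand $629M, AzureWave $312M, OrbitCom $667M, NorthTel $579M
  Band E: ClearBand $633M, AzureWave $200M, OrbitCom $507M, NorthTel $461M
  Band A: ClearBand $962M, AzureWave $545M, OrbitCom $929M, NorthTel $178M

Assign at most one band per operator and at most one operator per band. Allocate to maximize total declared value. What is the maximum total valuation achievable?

Maximum total: $2366M

Treat this as an assignment problem: match each operator to one band.
Optimal: ClearBand→Band E ($633M), AzureWave→Band C ($225M), OrbitCom→Band A ($929M), NorthTel→Band B ($579M) — total 633+225+929+579 = $2366M.
Max-entry greedy (repeatedly take the single best remaining cell) gives $2315M, worse by 51.
Next-best assignment: ClearBand→Band A, AzureWave→Band C, OrbitCom→Band B, NorthTel→Band E = $2315M.
Swapping ClearBand↔NorthTel (ClearBand→Band B $629M, NorthTel→Band E $461M) loses 122.
Checked against all permutations: $2366M is optimal.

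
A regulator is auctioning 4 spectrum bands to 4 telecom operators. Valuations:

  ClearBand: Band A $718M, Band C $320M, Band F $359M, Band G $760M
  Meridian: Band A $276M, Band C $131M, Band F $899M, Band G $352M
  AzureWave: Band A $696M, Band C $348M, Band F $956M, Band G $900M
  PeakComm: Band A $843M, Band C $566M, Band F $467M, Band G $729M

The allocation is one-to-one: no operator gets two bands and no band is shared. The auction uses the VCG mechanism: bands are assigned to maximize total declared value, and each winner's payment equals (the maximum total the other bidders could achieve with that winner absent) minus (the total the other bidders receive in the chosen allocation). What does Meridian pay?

Meridian pays $375M.

Efficient allocation: ClearBand→Band A ($718M), Meridian→Band F ($899M), AzureWave→Band G ($900M), PeakComm→Band C ($566M); total welfare W = $3083M.
Meridian receives Band F at value $899M, so the others get W − 899 = $2184M.
Without Meridian: best allocation of the remaining 3 bidders over all 4 bands is ClearBand→Band G ($760M), AzureWave→Band F ($956M), PeakComm→Band A ($843M), total $2559M.
VCG payment = (others' best without Meridian) − (others' welfare with Meridian) = 2559 − 2184 = $375M.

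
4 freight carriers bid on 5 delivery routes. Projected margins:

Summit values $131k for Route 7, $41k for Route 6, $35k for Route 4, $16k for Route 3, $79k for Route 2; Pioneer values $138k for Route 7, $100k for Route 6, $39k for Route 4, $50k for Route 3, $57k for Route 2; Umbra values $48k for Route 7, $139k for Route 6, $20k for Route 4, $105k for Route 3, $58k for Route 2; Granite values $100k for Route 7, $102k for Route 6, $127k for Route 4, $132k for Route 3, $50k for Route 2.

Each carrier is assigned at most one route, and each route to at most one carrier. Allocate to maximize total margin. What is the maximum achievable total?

Maximum total: $488k

This is the linear assignment problem.
Optimal: Summit→Route 2 ($79k), Pioneer→Route 7 ($138k), Umbra→Route 6 ($139k), Granite→Route 3 ($132k) — total 79+138+139+132 = $488k.
Swapping Summit↔Umbra (Summit→Route 6 $41k, Umbra→Route 2 $58k) loses 119.
Checked against all permutations: $488k is optimal.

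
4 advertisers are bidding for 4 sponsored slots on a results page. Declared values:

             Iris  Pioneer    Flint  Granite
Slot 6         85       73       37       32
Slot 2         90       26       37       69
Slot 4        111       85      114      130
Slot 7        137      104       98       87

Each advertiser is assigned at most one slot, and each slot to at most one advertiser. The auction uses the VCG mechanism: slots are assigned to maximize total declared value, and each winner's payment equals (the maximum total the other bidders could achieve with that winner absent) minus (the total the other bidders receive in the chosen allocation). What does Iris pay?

Efficient allocation: Iris→Slot 7 ($137), Pioneer→Slot 6 ($73), Flint→Slot 4 ($114), Granite→Slot 2 ($69); total welfare W = $393.
Iris receives Slot 7 at value $137, so the others get W − 137 = $256.
Without Iris: best allocation of the remaining 3 bidders over all 4 slots is Pioneer→Slot 6 ($73), Flint→Slot 7 ($98), Granite→Slot 4 ($130), total $301.
VCG payment = (others' best without Iris) − (others' welfare with Iris) = 301 − 256 = $45.

Iris pays $45.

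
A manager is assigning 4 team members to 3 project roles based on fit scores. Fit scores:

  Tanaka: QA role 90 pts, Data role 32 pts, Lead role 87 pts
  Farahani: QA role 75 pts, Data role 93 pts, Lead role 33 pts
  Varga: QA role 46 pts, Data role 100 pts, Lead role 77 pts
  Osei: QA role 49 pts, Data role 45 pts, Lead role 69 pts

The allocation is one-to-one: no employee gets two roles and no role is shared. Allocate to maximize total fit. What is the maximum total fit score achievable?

This is the linear assignment problem.
Optimal: Farahani→QA role (75 pts), Varga→Data role (100 pts), Tanaka→Lead role (87 pts) — total 75+100+87 = 262 pts.
No other one-to-one assignment exceeds 262 pts.

Max total: 262 pts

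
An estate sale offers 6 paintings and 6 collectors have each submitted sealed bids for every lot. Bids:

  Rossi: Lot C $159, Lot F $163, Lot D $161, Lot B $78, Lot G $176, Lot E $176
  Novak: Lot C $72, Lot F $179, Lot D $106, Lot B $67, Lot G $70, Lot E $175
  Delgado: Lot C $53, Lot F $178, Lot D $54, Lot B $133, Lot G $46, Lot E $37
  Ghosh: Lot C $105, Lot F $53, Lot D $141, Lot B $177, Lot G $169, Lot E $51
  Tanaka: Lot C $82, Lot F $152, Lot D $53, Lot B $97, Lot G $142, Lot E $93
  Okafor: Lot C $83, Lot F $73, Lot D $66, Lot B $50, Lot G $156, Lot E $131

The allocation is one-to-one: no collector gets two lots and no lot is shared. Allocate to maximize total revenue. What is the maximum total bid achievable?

Maximum total: $929

This is a one-to-one assignment (maximum-weight bipartite matching).
Optimal: Rossi→Lot D ($161), Novak→Lot E ($175), Delgado→Lot F ($178), Ghosh→Lot B ($177), Tanaka→Lot C ($82), Okafor→Lot G ($156) — total 161+175+178+177+82+156 = $929.
Row-greedy (each collector in turn takes its best remaining lot) gives $805, worse by 124.
Every other assignment is strictly worse.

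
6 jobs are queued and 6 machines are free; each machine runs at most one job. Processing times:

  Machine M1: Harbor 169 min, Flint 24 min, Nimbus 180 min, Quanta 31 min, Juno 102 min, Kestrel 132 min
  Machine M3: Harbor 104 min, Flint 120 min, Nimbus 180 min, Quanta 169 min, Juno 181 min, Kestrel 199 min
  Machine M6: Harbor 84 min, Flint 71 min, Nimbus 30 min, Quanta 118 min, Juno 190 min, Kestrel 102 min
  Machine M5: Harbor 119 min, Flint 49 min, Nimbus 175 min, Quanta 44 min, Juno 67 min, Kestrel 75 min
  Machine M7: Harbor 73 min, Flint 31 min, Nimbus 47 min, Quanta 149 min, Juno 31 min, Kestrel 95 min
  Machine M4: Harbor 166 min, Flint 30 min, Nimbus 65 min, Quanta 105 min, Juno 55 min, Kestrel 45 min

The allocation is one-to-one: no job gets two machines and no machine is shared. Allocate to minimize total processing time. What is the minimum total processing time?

Optimal: Harbor→Machine M3 (104 min), Flint→Machine M1 (24 min), Nimbus→Machine M6 (30 min), Quanta→Machine M5 (44 min), Juno→Machine M7 (31 min), Kestrel→Machine M4 (45 min) — total 104+24+30+44+31+45 = 278 min.
Row-greedy (each job in turn takes its cheapest remaining machine) gives 425 min, worse by 147.

Minimum total: 278 min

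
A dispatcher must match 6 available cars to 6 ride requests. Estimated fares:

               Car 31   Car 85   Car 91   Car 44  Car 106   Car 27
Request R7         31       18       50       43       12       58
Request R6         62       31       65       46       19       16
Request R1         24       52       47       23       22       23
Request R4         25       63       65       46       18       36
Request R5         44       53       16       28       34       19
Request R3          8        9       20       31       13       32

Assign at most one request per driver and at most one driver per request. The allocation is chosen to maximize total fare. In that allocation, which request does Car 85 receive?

Car 85 receives Request R1.

Optimal: Car 31→Request R6 ($62), Car 85→Request R1 ($52), Car 91→Request R4 ($65), Car 44→Request R3 ($31), Car 106→Request R5 ($34), Car 27→Request R7 ($58) — total 62+52+65+31+34+58 = $302.
Column-greedy (each request in turn goes to its best remaining driver) gives $278, worse by 24.
No other one-to-one assignment exceeds $302.
Car 85's own top request is Request R4 ($63), but forcing Car 85→Request R4 and reassigning the rest optimally gives only $295 — worse by 7.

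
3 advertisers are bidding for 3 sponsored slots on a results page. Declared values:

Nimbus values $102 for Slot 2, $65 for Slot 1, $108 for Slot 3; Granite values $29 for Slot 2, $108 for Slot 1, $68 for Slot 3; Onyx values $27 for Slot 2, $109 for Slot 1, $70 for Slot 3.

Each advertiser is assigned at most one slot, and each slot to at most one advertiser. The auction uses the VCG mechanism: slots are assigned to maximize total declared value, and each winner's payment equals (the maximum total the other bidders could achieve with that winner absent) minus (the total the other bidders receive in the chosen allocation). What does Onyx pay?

Efficient allocation: Nimbus→Slot 2 ($102), Granite→Slot 1 ($108), Onyx→Slot 3 ($70); total welfare W = $280.
Onyx receives Slot 3 at value $70, so the others get W − 70 = $210.
Without Onyx: best allocation of the remaining 2 bidders over all 3 slots is Nimbus→Slot 3 ($108), Granite→Slot 1 ($108), total $216.
VCG payment = (others' best without Onyx) − (others' welfare with Onyx) = 216 − 210 = $6.

Onyx pays $6.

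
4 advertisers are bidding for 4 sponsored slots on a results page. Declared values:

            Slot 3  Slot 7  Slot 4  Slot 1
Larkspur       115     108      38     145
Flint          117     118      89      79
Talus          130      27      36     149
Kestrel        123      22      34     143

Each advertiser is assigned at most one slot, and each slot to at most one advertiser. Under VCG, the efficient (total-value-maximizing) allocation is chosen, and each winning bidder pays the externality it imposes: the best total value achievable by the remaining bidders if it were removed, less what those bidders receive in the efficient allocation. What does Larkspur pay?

Efficient allocation: Larkspur→Slot 7 ($108), Flint→Slot 4 ($89), Talus→Slot 3 ($130), Kestrel→Slot 1 ($143); total welfare W = $470.
Larkspur receives Slot 7 at value $108, so the others get W − 108 = $362.
Without Larkspur: best allocation of the remaining 3 bidders over all 4 slots is Flint→Slot 7 ($118), Talus→Slot 3 ($130), Kestrel→Slot 1 ($143), total $391.
VCG payment = (others' best without Larkspur) − (others' welfare with Larkspur) = 391 − 362 = $29.

Larkspur pays $29.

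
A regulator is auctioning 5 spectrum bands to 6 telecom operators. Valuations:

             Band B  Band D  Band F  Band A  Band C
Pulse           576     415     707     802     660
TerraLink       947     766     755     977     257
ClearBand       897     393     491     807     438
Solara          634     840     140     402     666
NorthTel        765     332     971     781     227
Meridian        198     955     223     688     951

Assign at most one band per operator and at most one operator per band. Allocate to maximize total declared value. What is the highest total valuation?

Optimal: ClearBand→Band B ($897M), Solara→Band D ($840M), NorthTel→Band F ($971M), TerraLink→Band A ($977M), Meridian→Band C ($951M) — total 897+840+971+977+951 = $4636M.
Row-greedy (each operator in turn takes its best remaining band) gives $3307M, worse by 1329.
Next-best assignment: TerraLink→Band B, Solara→Band D, NorthTel→Band F, ClearBand→Band A, Meridian→Band C = $4516M.
Swapping TerraLink↔ClearBand (TerraLink→Band B $947M, ClearBand→Band A $807M) loses 120.

Max total: $4636M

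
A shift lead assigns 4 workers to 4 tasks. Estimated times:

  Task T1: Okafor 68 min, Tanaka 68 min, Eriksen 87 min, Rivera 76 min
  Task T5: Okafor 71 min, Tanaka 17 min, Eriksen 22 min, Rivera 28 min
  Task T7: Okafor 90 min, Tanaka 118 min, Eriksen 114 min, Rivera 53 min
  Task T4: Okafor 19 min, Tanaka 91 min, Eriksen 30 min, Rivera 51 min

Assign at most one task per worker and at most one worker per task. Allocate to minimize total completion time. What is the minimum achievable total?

Min total: 162 min

Optimal: Okafor→Task T4 (19 min), Tanaka→Task T1 (68 min), Eriksen→Task T5 (22 min), Rivera→Task T7 (53 min) — total 19+68+22+53 = 162 min.
Column-greedy (each task in turn goes to its cheapest remaining worker) gives 168 min, worse by 6.
Swapping Eriksen↔Okafor (Eriksen→Task T4 30 min, Okafor→Task T5 71 min) adds 60.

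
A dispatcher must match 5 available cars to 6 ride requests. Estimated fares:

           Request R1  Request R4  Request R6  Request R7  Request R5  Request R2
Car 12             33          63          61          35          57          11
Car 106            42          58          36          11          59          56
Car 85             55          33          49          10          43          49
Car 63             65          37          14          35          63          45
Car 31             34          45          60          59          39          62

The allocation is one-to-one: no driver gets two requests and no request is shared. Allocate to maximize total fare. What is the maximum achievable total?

Maximum total: $299

Optimal: Car 12→Request R6 ($61), Car 106→Request R4 ($58), Car 85→Request R1 ($55), Car 63→Request R5 ($63), Car 31→Request R2 ($62) — total 61+58+55+63+62 = $299.
Column-greedy (each request in turn goes to its best remaining driver) gives $242, worse by 57.
Checked against all permutations: $299 is optimal.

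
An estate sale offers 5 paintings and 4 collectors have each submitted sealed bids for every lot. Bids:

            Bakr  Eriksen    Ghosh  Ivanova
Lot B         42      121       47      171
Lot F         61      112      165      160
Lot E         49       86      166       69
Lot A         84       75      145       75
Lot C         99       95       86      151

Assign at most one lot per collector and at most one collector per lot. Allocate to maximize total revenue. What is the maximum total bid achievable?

Optimal: Bakr→Lot C ($99), Eriksen→Lot F ($112), Ghosh→Lot E ($166), Ivanova→Lot B ($171) — total 99+112+166+171 = $548.
Row-greedy (each collector in turn takes its best remaining lot) gives $546, worse by 2.
Next-best assignment: Bakr→Lot C, Eriksen→Lot B, Ghosh→Lot E, Ivanova→Lot F = $546.
Swapping Bakr↔Ivanova (Bakr→Lot B $42, Ivanova→Lot C $151) loses 77.

Maximum total: $548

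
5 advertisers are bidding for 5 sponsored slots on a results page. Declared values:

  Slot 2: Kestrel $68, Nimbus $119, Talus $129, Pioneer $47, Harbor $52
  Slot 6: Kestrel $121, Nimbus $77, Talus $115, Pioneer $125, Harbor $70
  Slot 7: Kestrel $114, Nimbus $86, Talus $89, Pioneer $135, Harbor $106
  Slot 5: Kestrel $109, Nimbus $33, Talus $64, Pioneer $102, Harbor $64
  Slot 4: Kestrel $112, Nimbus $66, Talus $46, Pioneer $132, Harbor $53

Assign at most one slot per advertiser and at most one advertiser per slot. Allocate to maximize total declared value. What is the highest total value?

Maximum total: $581

This is a one-to-one assignment (maximum-weight bipartite matching).
Optimal: Kestrel→Slot 5 ($109), Nimbus→Slot 2 ($119), Talus→Slot 6 ($115), Pioneer→Slot 4 ($132), Harbor→Slot 7 ($106) — total 109+119+115+132+106 = $581.
Row-greedy (each advertiser in turn takes its best remaining slot) gives $525, worse by 56.
Next-best assignment: Kestrel→Slot 4, Nimbus→Slot 2, Talus→Slot 6, Pioneer→Slot 5, Harbor→Slot 7 = $554.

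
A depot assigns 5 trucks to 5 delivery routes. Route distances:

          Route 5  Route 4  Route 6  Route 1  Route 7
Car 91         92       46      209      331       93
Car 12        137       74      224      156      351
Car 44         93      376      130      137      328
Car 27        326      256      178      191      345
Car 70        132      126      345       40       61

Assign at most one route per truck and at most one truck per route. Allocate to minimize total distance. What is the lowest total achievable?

Min total: 478 km

Optimal: Car 91→Route 7 (93 km), Car 12→Route 4 (74 km), Car 44→Route 5 (93 km), Car 27→Route 6 (178 km), Car 70→Route 1 (40 km) — total 93+74+93+178+40 = 478 km.
Column-greedy (each route in turn goes to its cheapest remaining truck) gives 681 km, worse by 203.
Swapping Car 27↔Car 91 (Car 27→Route 7 345 km, Car 91→Route 6 209 km) adds 283.
Every other assignment is strictly worse.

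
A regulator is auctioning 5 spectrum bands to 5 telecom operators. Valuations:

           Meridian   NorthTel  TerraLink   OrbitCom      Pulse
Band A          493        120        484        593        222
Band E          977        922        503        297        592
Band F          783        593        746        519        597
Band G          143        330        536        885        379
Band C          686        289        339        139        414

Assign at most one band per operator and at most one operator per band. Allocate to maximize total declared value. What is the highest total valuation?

Optimal: Meridian→Band C ($686M), NorthTel→Band E ($922M), TerraLink→Band A ($484M), OrbitCom→Band G ($885M), Pulse→Band F ($597M) — total 686+922+484+885+597 = $3574M.
Row-greedy (each operator in turn takes its best remaining band) gives $3113M, worse by 461.
Next-best assignment: Meridian→Band F, NorthTel→Band E, TerraLink→Band A, OrbitCom→Band G, Pulse→Band C = $3488M.

Maximum total: $3574M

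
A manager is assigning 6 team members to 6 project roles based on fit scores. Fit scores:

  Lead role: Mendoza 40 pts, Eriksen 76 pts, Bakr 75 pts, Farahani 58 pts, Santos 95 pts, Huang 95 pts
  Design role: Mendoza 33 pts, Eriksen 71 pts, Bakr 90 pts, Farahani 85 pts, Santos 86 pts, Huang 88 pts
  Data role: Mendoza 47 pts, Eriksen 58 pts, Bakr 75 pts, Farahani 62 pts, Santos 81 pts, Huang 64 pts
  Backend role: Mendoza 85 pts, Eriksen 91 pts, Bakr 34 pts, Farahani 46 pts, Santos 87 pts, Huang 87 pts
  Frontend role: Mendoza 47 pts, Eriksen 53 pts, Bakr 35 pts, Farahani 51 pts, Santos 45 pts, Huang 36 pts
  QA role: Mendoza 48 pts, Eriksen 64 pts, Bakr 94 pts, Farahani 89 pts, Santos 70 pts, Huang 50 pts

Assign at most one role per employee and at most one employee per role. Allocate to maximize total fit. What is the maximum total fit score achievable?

Maximum total: 493 pts

This is a one-to-one assignment (maximum-weight bipartite matching).
Optimal: Mendoza→Backend role (85 pts), Eriksen→Frontend role (53 pts), Bakr→Design role (90 pts), Farahani→QA role (89 pts), Santos→Data role (81 pts), Huang→Lead role (95 pts) — total 85+53+90+89+81+95 = 493 pts.
Column-greedy (each role in turn goes to its best remaining employee) gives 439 pts, worse by 54.
Swapping Huang↔Santos (Huang→Data role 64 pts, Santos→Lead role 95 pts) loses 17.
No other one-to-one assignment exceeds 493 pts.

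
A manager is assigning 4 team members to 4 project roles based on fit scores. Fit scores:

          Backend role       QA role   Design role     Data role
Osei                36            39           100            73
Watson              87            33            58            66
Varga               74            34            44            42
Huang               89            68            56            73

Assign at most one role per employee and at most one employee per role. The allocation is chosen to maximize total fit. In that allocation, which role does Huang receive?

This is a one-to-one assignment (maximum-weight bipartite matching).
Optimal: Osei→Design role (100 pts), Watson→Data role (66 pts), Varga→Backend role (74 pts), Huang→QA role (68 pts) — total 100+66+74+68 = 308 pts.
Max-entry greedy (repeatedly take the single best remaining cell) gives 289 pts, worse by 19.
Next-best assignment: Osei→Design role, Watson→Backend role, Varga→Data role, Huang→QA role = 297 pts.
Swapping Osei↔Varga (Osei→Backend role 36 pts, Varga→Design role 44 pts) loses 94.
Checked against all permutations: 308 pts is optimal.
Huang's own top role is Backend role (89 pts), but forcing Huang→Backend role and reassigning the rest optimally gives only 289 pts — worse by 19.

Huang receives QA role.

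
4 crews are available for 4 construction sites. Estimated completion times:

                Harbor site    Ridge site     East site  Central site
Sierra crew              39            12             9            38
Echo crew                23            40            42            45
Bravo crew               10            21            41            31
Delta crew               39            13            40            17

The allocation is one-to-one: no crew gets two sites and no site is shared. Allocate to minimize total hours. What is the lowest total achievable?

Min total: 70 hours

Optimal: Sierra crew→East site (9 hours), Echo crew→Harbor site (23 hours), Bravo crew→Ridge site (21 hours), Delta crew→Central site (17 hours) — total 9+23+21+17 = 70 hours.
Next-best assignment: Sierra crew→East site, Echo crew→Harbor site, Bravo crew→Central site, Delta crew→Ridge site = 76 hours.
Swapping Echo crew↔Delta crew (Echo crew→Central site 45 hours, Delta crew→Harbor site 39 hours) adds 44.
Every other assignment is strictly worse.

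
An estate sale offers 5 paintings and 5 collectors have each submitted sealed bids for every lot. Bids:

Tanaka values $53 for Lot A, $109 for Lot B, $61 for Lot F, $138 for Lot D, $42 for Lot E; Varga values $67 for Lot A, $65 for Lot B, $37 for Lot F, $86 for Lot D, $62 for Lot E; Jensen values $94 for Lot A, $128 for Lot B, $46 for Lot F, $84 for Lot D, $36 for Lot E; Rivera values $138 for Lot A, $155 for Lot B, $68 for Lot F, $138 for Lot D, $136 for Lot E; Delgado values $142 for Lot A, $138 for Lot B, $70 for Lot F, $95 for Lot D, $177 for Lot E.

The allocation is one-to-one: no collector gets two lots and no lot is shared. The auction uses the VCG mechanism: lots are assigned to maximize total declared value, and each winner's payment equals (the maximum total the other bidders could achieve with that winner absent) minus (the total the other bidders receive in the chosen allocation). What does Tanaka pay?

Tanaka pays $49.

Efficient allocation: Tanaka→Lot D ($138), Varga→Lot F ($37), Jensen→Lot B ($128), Rivera→Lot A ($138), Delgado→Lot E ($177); total welfare W = $618.
Tanaka receives Lot D at value $138, so the others get W − 138 = $480.
Without Tanaka: best allocation of the remaining 4 bidders over all 5 lots is Varga→Lot D ($86), Jensen→Lot B ($128), Rivera→Lot A ($138), Delgado→Lot E ($177), total $529.
VCG payment = (others' best without Tanaka) − (others' welfare with Tanaka) = 529 − 480 = $49.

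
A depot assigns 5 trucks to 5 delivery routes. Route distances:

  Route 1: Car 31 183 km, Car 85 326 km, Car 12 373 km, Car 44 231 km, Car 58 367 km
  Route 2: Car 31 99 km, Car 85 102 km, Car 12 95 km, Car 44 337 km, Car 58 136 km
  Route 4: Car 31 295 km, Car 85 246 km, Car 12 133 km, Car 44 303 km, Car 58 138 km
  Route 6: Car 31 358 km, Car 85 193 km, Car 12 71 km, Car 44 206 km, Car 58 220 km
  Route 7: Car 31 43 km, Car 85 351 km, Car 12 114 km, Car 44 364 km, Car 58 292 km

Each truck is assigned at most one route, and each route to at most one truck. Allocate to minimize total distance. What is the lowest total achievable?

Minimum total: 585 km

Optimal: Car 31→Route 7 (43 km), Car 85→Route 2 (102 km), Car 12→Route 6 (71 km), Car 44→Route 1 (231 km), Car 58→Route 4 (138 km) — total 43+102+71+231+138 = 585 km.
Checked against all permutations: 585 km is optimal.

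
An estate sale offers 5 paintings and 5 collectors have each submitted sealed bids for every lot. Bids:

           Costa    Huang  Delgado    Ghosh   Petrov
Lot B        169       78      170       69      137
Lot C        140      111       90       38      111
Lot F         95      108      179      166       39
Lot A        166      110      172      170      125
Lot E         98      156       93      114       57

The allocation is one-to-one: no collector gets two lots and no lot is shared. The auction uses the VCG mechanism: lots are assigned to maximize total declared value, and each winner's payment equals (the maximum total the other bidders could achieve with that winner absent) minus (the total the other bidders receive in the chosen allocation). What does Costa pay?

Efficient allocation: Costa→Lot B ($169), Huang→Lot E ($156), Delgado→Lot F ($179), Ghosh→Lot A ($170), Petrov→Lot C ($111); total welfare W = $785.
Costa receives Lot B at value $169, so the others get W − 169 = $616.
Without Costa: best allocation of the remaining 4 bidders over all 5 lots is Huang→Lot E ($156), Delgado→Lot F ($179), Ghosh→Lot A ($170), Petrov→Lot B ($137), total $642.
VCG payment = (others' best without Costa) − (others' welfare with Costa) = 642 − 616 = $26.

Costa pays $26.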